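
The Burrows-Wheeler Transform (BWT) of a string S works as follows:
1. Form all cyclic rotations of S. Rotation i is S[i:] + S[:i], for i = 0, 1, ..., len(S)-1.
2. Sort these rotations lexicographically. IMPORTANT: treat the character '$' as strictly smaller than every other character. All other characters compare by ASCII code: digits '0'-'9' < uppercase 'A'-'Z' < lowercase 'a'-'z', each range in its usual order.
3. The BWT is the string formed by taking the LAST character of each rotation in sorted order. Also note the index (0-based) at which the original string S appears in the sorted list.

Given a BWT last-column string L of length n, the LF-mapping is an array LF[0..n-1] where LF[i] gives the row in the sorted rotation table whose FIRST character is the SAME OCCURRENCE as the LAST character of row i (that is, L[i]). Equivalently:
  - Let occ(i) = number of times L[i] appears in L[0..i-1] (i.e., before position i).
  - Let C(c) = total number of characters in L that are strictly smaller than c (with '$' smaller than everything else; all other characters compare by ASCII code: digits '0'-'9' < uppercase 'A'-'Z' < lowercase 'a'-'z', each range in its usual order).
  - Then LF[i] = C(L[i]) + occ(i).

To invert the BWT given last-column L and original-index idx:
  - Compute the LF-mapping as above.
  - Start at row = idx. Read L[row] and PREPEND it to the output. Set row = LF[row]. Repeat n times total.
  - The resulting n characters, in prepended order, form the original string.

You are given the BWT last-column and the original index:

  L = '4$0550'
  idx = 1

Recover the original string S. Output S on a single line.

Answer: 00554$

Derivation:
LF mapping: 3 0 1 4 5 2
Walk LF starting at row 1, prepending L[row]:
  step 1: row=1, L[1]='$', prepend. Next row=LF[1]=0
  step 2: row=0, L[0]='4', prepend. Next row=LF[0]=3
  step 3: row=3, L[3]='5', prepend. Next row=LF[3]=4
  step 4: row=4, L[4]='5', prepend. Next row=LF[4]=5
  step 5: row=5, L[5]='0', prepend. Next row=LF[5]=2
  step 6: row=2, L[2]='0', prepend. Next row=LF[2]=1
Reversed output: 00554$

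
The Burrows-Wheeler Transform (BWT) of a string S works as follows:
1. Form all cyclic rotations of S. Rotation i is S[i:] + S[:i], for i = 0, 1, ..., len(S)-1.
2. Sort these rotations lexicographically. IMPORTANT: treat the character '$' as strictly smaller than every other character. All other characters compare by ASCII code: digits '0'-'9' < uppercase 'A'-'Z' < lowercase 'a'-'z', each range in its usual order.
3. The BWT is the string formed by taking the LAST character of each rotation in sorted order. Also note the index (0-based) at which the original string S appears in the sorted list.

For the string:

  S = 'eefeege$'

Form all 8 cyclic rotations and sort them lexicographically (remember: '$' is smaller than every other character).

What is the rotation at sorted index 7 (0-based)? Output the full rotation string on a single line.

Answer: ge$eefee

Derivation:
All 8 rotations (rotation i = S[i:]+S[:i]):
  rot[0] = eefeege$
  rot[1] = efeege$e
  rot[2] = feege$ee
  rot[3] = eege$eef
  rot[4] = ege$eefe
  rot[5] = ge$eefee
  rot[6] = e$eefeeg
  rot[7] = $eefeege
Sorted (with $ < everything):
  sorted[0] = $eefeege
  sorted[1] = e$eefeeg
  sorted[2] = eefeege$
  sorted[3] = eege$eef
  sorted[4] = efeege$e
  sorted[5] = ege$eefe
  sorted[6] = feege$ee
  sorted[7] = ge$eefee
sorted[7] = ge$eefee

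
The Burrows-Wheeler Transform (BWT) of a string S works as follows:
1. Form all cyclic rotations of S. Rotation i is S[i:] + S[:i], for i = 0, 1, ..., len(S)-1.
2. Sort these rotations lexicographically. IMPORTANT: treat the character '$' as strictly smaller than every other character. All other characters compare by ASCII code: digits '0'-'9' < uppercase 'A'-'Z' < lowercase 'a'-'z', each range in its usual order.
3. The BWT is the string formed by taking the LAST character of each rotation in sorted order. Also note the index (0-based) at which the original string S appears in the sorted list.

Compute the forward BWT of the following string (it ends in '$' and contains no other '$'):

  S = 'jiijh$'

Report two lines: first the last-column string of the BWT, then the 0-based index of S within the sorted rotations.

All 6 rotations (rotation i = S[i:]+S[:i]):
  rot[0] = jiijh$
  rot[1] = iijh$j
  rot[2] = ijh$ji
  rot[3] = jh$jii
  rot[4] = h$jiij
  rot[5] = $jiijh
Sorted (with $ < everything):
  sorted[0] = $jiijh  (last char: 'h')
  sorted[1] = h$jiij  (last char: 'j')
  sorted[2] = iijh$j  (last char: 'j')
  sorted[3] = ijh$ji  (last char: 'i')
  sorted[4] = jh$jii  (last char: 'i')
  sorted[5] = jiijh$  (last char: '$')
Last column: hjjii$
Original string S is at sorted index 5

Answer: hjjii$
5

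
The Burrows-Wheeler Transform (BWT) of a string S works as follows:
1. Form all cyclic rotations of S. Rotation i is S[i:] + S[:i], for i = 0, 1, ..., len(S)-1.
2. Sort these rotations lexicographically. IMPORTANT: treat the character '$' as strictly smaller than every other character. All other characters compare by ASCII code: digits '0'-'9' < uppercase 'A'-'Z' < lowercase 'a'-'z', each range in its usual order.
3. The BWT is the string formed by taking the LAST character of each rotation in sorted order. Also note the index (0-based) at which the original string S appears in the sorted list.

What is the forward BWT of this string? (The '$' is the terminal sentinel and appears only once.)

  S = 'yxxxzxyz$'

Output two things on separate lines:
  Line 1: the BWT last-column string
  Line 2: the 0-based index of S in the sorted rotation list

All 9 rotations (rotation i = S[i:]+S[:i]):
  rot[0] = yxxxzxyz$
  rot[1] = xxxzxyz$y
  rot[2] = xxzxyz$yx
  rot[3] = xzxyz$yxx
  rot[4] = zxyz$yxxx
  rot[5] = xyz$yxxxz
  rot[6] = yz$yxxxzx
  rot[7] = z$yxxxzxy
  rot[8] = $yxxxzxyz
Sorted (with $ < everything):
  sorted[0] = $yxxxzxyz  (last char: 'z')
  sorted[1] = xxxzxyz$y  (last char: 'y')
  sorted[2] = xxzxyz$yx  (last char: 'x')
  sorted[3] = xyz$yxxxz  (last char: 'z')
  sorted[4] = xzxyz$yxx  (last char: 'x')
  sorted[5] = yxxxzxyz$  (last char: '$')
  sorted[6] = yz$yxxxzx  (last char: 'x')
  sorted[7] = z$yxxxzxy  (last char: 'y')
  sorted[8] = zxyz$yxxx  (last char: 'x')
Last column: zyxzx$xyx
Original string S is at sorted index 5

Answer: zyxzx$xyx
5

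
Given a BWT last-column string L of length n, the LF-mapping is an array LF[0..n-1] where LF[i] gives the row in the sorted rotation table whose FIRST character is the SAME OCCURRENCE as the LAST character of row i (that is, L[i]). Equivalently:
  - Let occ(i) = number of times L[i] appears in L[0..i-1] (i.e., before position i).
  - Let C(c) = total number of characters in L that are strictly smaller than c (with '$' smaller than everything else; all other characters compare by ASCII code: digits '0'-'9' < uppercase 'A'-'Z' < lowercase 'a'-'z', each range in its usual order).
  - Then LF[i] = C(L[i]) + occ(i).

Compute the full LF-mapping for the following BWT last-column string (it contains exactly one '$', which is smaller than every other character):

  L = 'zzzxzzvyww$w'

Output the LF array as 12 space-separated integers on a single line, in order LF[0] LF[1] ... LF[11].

Answer: 7 8 9 5 10 11 1 6 2 3 0 4

Derivation:
Char counts: '$':1, 'v':1, 'w':3, 'x':1, 'y':1, 'z':5
C (first-col start): C('$')=0, C('v')=1, C('w')=2, C('x')=5, C('y')=6, C('z')=7
L[0]='z': occ=0, LF[0]=C('z')+0=7+0=7
L[1]='z': occ=1, LF[1]=C('z')+1=7+1=8
L[2]='z': occ=2, LF[2]=C('z')+2=7+2=9
L[3]='x': occ=0, LF[3]=C('x')+0=5+0=5
L[4]='z': occ=3, LF[4]=C('z')+3=7+3=10
L[5]='z': occ=4, LF[5]=C('z')+4=7+4=11
L[6]='v': occ=0, LF[6]=C('v')+0=1+0=1
L[7]='y': occ=0, LF[7]=C('y')+0=6+0=6
L[8]='w': occ=0, LF[8]=C('w')+0=2+0=2
L[9]='w': occ=1, LF[9]=C('w')+1=2+1=3
L[10]='$': occ=0, LF[10]=C('$')+0=0+0=0
L[11]='w': occ=2, LF[11]=C('w')+2=2+2=4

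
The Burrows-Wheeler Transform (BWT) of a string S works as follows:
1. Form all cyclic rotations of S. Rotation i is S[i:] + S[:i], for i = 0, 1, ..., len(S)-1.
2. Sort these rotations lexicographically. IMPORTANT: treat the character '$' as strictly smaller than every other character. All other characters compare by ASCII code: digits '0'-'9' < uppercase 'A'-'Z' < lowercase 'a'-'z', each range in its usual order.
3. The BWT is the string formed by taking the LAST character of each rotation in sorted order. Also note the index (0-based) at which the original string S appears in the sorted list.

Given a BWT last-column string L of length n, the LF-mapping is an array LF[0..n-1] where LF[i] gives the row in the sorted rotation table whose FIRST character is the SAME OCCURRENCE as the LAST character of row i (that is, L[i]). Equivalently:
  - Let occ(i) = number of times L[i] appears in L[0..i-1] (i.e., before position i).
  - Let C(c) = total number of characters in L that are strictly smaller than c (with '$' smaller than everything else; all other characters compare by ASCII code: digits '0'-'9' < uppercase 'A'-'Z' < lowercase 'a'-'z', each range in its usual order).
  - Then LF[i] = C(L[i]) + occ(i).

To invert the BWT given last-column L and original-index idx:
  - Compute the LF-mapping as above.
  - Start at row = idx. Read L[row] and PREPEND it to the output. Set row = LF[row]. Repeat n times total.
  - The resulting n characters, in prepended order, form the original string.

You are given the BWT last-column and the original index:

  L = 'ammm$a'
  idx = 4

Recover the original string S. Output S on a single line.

LF mapping: 1 3 4 5 0 2
Walk LF starting at row 4, prepending L[row]:
  step 1: row=4, L[4]='$', prepend. Next row=LF[4]=0
  step 2: row=0, L[0]='a', prepend. Next row=LF[0]=1
  step 3: row=1, L[1]='m', prepend. Next row=LF[1]=3
  step 4: row=3, L[3]='m', prepend. Next row=LF[3]=5
  step 5: row=5, L[5]='a', prepend. Next row=LF[5]=2
  step 6: row=2, L[2]='m', prepend. Next row=LF[2]=4
Reversed output: mamma$

Answer: mamma$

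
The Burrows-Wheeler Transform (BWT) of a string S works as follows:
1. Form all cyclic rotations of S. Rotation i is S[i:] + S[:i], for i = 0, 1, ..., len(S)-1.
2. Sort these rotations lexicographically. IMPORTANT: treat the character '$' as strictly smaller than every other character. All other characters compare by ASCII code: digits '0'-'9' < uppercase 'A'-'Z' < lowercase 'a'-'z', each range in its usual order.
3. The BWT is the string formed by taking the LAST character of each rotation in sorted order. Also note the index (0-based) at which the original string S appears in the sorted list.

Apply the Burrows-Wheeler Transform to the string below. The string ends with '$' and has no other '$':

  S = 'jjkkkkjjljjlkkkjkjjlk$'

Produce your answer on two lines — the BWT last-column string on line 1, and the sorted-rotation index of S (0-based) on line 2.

Answer: k$kklkjjjjlkjkkkkljjjj
1

Derivation:
All 22 rotations (rotation i = S[i:]+S[:i]):
  rot[0] = jjkkkkjjljjlkkkjkjjlk$
  rot[1] = jkkkkjjljjlkkkjkjjlk$j
  rot[2] = kkkkjjljjlkkkjkjjlk$jj
  rot[3] = kkkjjljjlkkkjkjjlk$jjk
  rot[4] = kkjjljjlkkkjkjjlk$jjkk
  rot[5] = kjjljjlkkkjkjjlk$jjkkk
  rot[6] = jjljjlkkkjkjjlk$jjkkkk
  rot[7] = jljjlkkkjkjjlk$jjkkkkj
  rot[8] = ljjlkkkjkjjlk$jjkkkkjj
  rot[9] = jjlkkkjkjjlk$jjkkkkjjl
  rot[10] = jlkkkjkjjlk$jjkkkkjjlj
  rot[11] = lkkkjkjjlk$jjkkkkjjljj
  rot[12] = kkkjkjjlk$jjkkkkjjljjl
  rot[13] = kkjkjjlk$jjkkkkjjljjlk
  rot[14] = kjkjjlk$jjkkkkjjljjlkk
  rot[15] = jkjjlk$jjkkkkjjljjlkkk
  rot[16] = kjjlk$jjkkkkjjljjlkkkj
  rot[17] = jjlk$jjkkkkjjljjlkkkjk
  rot[18] = jlk$jjkkkkjjljjlkkkjkj
  rot[19] = lk$jjkkkkjjljjlkkkjkjj
  rot[20] = k$jjkkkkjjljjlkkkjkjjl
  rot[21] = $jjkkkkjjljjlkkkjkjjlk
Sorted (with $ < everything):
  sorted[0] = $jjkkkkjjljjlkkkjkjjlk  (last char: 'k')
  sorted[1] = jjkkkkjjljjlkkkjkjjlk$  (last char: '$')
  sorted[2] = jjljjlkkkjkjjlk$jjkkkk  (last char: 'k')
  sorted[3] = jjlk$jjkkkkjjljjlkkkjk  (last char: 'k')
  sorted[4] = jjlkkkjkjjlk$jjkkkkjjl  (last char: 'l')
  sorted[5] = jkjjlk$jjkkkkjjljjlkkk  (last char: 'k')
  sorted[6] = jkkkkjjljjlkkkjkjjlk$j  (last char: 'j')
  sorted[7] = jljjlkkkjkjjlk$jjkkkkj  (last char: 'j')
  sorted[8] = jlk$jjkkkkjjljjlkkkjkj  (last char: 'j')
  sorted[9] = jlkkkjkjjlk$jjkkkkjjlj  (last char: 'j')
  sorted[10] = k$jjkkkkjjljjlkkkjkjjl  (last char: 'l')
  sorted[11] = kjjljjlkkkjkjjlk$jjkkk  (last char: 'k')
  sorted[12] = kjjlk$jjkkkkjjljjlkkkj  (last char: 'j')
  sorted[13] = kjkjjlk$jjkkkkjjljjlkk  (last char: 'k')
  sorted[14] = kkjjljjlkkkjkjjlk$jjkk  (last char: 'k')
  sorted[15] = kkjkjjlk$jjkkkkjjljjlk  (last char: 'k')
  sorted[16] = kkkjjljjlkkkjkjjlk$jjk  (last char: 'k')
  sorted[17] = kkkjkjjlk$jjkkkkjjljjl  (last char: 'l')
  sorted[18] = kkkkjjljjlkkkjkjjlk$jj  (last char: 'j')
  sorted[19] = ljjlkkkjkjjlk$jjkkkkjj  (last char: 'j')
  sorted[20] = lk$jjkkkkjjljjlkkkjkjj  (last char: 'j')
  sorted[21] = lkkkjkjjlk$jjkkkkjjljj  (last char: 'j')
Last column: k$kklkjjjjlkjkkkkljjjj
Original string S is at sorted index 1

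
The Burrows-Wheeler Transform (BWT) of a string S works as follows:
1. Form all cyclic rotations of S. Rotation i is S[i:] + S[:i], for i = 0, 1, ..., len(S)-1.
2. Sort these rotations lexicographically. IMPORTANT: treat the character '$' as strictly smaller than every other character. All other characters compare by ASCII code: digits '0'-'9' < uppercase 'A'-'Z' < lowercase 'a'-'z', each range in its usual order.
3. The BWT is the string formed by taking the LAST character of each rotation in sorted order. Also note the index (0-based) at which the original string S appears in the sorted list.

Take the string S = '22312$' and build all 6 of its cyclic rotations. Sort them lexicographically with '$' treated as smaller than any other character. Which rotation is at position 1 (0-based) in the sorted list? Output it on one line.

Answer: 12$223

Derivation:
All 6 rotations (rotation i = S[i:]+S[:i]):
  rot[0] = 22312$
  rot[1] = 2312$2
  rot[2] = 312$22
  rot[3] = 12$223
  rot[4] = 2$2231
  rot[5] = $22312
Sorted (with $ < everything):
  sorted[0] = $22312
  sorted[1] = 12$223
  sorted[2] = 2$2231
  sorted[3] = 22312$
  sorted[4] = 2312$2
  sorted[5] = 312$22
sorted[1] = 12$223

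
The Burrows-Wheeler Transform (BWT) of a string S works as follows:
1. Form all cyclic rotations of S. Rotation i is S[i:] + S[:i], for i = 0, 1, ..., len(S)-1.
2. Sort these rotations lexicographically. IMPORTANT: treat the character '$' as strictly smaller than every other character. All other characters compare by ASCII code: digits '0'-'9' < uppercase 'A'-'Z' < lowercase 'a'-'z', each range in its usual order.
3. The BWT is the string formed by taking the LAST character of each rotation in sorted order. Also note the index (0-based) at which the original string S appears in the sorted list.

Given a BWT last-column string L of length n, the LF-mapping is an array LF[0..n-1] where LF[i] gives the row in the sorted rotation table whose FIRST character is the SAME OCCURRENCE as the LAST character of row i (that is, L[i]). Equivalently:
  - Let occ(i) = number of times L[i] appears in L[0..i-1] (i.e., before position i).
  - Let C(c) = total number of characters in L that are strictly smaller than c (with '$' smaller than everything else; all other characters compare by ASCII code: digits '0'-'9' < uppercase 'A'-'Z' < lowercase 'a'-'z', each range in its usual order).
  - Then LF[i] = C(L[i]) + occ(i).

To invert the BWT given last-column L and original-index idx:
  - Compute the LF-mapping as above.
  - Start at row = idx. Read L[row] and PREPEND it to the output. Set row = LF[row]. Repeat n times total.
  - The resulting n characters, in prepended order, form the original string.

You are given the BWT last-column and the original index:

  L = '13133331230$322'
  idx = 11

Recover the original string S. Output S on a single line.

Answer: 32303123323311$

Derivation:
LF mapping: 2 8 3 9 10 11 12 4 5 13 1 0 14 6 7
Walk LF starting at row 11, prepending L[row]:
  step 1: row=11, L[11]='$', prepend. Next row=LF[11]=0
  step 2: row=0, L[0]='1', prepend. Next row=LF[0]=2
  step 3: row=2, L[2]='1', prepend. Next row=LF[2]=3
  step 4: row=3, L[3]='3', prepend. Next row=LF[3]=9
  step 5: row=9, L[9]='3', prepend. Next row=LF[9]=13
  step 6: row=13, L[13]='2', prepend. Next row=LF[13]=6
  step 7: row=6, L[6]='3', prepend. Next row=LF[6]=12
  step 8: row=12, L[12]='3', prepend. Next row=LF[12]=14
  step 9: row=14, L[14]='2', prepend. Next row=LF[14]=7
  step 10: row=7, L[7]='1', prepend. Next row=LF[7]=4
  step 11: row=4, L[4]='3', prepend. Next row=LF[4]=10
  step 12: row=10, L[10]='0', prepend. Next row=LF[10]=1
  step 13: row=1, L[1]='3', prepend. Next row=LF[1]=8
  step 14: row=8, L[8]='2', prepend. Next row=LF[8]=5
  step 15: row=5, L[5]='3', prepend. Next row=LF[5]=11
Reversed output: 32303123323311$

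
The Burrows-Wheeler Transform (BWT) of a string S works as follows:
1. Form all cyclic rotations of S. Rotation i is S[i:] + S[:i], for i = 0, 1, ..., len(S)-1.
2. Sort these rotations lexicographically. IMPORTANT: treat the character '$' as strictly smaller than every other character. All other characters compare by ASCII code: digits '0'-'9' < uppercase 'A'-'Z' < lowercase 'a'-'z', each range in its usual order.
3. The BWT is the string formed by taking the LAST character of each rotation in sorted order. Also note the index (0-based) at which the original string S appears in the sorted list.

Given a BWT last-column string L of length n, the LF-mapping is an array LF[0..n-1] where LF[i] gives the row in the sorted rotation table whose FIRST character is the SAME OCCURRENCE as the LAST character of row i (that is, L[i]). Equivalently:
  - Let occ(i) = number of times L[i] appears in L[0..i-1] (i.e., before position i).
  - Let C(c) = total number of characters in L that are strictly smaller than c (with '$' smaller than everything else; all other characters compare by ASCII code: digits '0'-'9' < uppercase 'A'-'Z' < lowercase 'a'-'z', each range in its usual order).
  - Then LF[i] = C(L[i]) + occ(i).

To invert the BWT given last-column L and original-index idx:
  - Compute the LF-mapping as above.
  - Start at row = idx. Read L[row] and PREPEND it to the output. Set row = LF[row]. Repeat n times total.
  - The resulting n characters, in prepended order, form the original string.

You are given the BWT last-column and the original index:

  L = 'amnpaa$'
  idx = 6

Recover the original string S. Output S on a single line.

Answer: panama$

Derivation:
LF mapping: 1 4 5 6 2 3 0
Walk LF starting at row 6, prepending L[row]:
  step 1: row=6, L[6]='$', prepend. Next row=LF[6]=0
  step 2: row=0, L[0]='a', prepend. Next row=LF[0]=1
  step 3: row=1, L[1]='m', prepend. Next row=LF[1]=4
  step 4: row=4, L[4]='a', prepend. Next row=LF[4]=2
  step 5: row=2, L[2]='n', prepend. Next row=LF[2]=5
  step 6: row=5, L[5]='a', prepend. Next row=LF[5]=3
  step 7: row=3, L[3]='p', prepend. Next row=LF[3]=6
Reversed output: panama$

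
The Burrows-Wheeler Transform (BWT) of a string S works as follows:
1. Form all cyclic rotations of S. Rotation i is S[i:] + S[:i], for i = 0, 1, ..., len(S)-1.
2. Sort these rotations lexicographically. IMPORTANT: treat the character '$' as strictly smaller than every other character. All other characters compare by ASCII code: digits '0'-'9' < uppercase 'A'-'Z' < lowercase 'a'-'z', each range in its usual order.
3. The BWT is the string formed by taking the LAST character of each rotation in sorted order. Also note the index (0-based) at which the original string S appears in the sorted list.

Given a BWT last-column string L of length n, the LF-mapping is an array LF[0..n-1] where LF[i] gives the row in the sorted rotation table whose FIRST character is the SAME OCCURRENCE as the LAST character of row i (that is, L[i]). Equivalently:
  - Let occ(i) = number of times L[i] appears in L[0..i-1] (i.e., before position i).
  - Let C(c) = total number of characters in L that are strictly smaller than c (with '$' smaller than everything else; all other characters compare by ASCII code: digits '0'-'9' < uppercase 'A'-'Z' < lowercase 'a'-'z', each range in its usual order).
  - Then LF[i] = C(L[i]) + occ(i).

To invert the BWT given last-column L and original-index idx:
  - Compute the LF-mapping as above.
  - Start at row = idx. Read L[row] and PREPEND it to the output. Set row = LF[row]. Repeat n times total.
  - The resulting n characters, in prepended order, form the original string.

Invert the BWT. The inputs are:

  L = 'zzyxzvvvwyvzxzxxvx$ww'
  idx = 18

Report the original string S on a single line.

LF mapping: 16 17 14 9 18 1 2 3 6 15 4 19 10 20 11 12 5 13 0 7 8
Walk LF starting at row 18, prepending L[row]:
  step 1: row=18, L[18]='$', prepend. Next row=LF[18]=0
  step 2: row=0, L[0]='z', prepend. Next row=LF[0]=16
  step 3: row=16, L[16]='v', prepend. Next row=LF[16]=5
  step 4: row=5, L[5]='v', prepend. Next row=LF[5]=1
  step 5: row=1, L[1]='z', prepend. Next row=LF[1]=17
  step 6: row=17, L[17]='x', prepend. Next row=LF[17]=13
  step 7: row=13, L[13]='z', prepend. Next row=LF[13]=20
  step 8: row=20, L[20]='w', prepend. Next row=LF[20]=8
  step 9: row=8, L[8]='w', prepend. Next row=LF[8]=6
  step 10: row=6, L[6]='v', prepend. Next row=LF[6]=2
  step 11: row=2, L[2]='y', prepend. Next row=LF[2]=14
  step 12: row=14, L[14]='x', prepend. Next row=LF[14]=11
  step 13: row=11, L[11]='z', prepend. Next row=LF[11]=19
  step 14: row=19, L[19]='w', prepend. Next row=LF[19]=7
  step 15: row=7, L[7]='v', prepend. Next row=LF[7]=3
  step 16: row=3, L[3]='x', prepend. Next row=LF[3]=9
  step 17: row=9, L[9]='y', prepend. Next row=LF[9]=15
  step 18: row=15, L[15]='x', prepend. Next row=LF[15]=12
  step 19: row=12, L[12]='x', prepend. Next row=LF[12]=10
  step 20: row=10, L[10]='v', prepend. Next row=LF[10]=4
  step 21: row=4, L[4]='z', prepend. Next row=LF[4]=18
Reversed output: zvxxyxvwzxyvwwzxzvvz$

Answer: zvxxyxvwzxyvwwzxzvvz$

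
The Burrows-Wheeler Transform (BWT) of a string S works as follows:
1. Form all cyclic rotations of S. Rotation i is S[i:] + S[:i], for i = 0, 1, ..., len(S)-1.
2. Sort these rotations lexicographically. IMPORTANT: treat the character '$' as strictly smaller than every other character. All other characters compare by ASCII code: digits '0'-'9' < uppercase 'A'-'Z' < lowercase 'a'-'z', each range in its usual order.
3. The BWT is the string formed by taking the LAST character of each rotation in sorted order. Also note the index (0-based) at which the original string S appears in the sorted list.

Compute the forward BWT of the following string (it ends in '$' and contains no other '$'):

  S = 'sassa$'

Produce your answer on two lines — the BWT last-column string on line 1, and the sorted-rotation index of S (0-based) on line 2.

All 6 rotations (rotation i = S[i:]+S[:i]):
  rot[0] = sassa$
  rot[1] = assa$s
  rot[2] = ssa$sa
  rot[3] = sa$sas
  rot[4] = a$sass
  rot[5] = $sassa
Sorted (with $ < everything):
  sorted[0] = $sassa  (last char: 'a')
  sorted[1] = a$sass  (last char: 's')
  sorted[2] = assa$s  (last char: 's')
  sorted[3] = sa$sas  (last char: 's')
  sorted[4] = sassa$  (last char: '$')
  sorted[5] = ssa$sa  (last char: 'a')
Last column: asss$a
Original string S is at sorted index 4

Answer: asss$a
4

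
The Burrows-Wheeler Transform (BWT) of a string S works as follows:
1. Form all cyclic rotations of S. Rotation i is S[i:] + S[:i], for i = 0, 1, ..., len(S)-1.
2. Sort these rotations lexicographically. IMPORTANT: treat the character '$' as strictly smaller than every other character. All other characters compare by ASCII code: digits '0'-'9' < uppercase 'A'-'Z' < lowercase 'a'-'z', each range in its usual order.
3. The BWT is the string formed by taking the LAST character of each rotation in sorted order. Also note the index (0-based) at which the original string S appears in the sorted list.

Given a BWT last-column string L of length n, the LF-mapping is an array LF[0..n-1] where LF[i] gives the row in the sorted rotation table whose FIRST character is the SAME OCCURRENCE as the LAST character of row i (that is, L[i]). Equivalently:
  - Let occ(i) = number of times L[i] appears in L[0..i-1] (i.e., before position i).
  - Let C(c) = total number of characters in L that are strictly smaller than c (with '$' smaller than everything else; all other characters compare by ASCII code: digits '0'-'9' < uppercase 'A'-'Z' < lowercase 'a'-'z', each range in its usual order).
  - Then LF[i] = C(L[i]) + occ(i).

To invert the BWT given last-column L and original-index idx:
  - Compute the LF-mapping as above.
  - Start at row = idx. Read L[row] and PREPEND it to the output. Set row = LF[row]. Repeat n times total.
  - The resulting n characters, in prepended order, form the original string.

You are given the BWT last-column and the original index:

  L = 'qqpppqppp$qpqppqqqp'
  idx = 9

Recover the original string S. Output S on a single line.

Answer: pqpqqqqqppppppqppq$

Derivation:
LF mapping: 11 12 1 2 3 13 4 5 6 0 14 7 15 8 9 16 17 18 10
Walk LF starting at row 9, prepending L[row]:
  step 1: row=9, L[9]='$', prepend. Next row=LF[9]=0
  step 2: row=0, L[0]='q', prepend. Next row=LF[0]=11
  step 3: row=11, L[11]='p', prepend. Next row=LF[11]=7
  step 4: row=7, L[7]='p', prepend. Next row=LF[7]=5
  step 5: row=5, L[5]='q', prepend. Next row=LF[5]=13
  step 6: row=13, L[13]='p', prepend. Next row=LF[13]=8
  step 7: row=8, L[8]='p', prepend. Next row=LF[8]=6
  step 8: row=6, L[6]='p', prepend. Next row=LF[6]=4
  step 9: row=4, L[4]='p', prepend. Next row=LF[4]=3
  step 10: row=3, L[3]='p', prepend. Next row=LF[3]=2
  step 11: row=2, L[2]='p', prepend. Next row=LF[2]=1
  step 12: row=1, L[1]='q', prepend. Next row=LF[1]=12
  step 13: row=12, L[12]='q', prepend. Next row=LF[12]=15
  step 14: row=15, L[15]='q', prepend. Next row=LF[15]=16
  step 15: row=16, L[16]='q', prepend. Next row=LF[16]=17
  step 16: row=17, L[17]='q', prepend. Next row=LF[17]=18
  step 17: row=18, L[18]='p', prepend. Next row=LF[18]=10
  step 18: row=10, L[10]='q', prepend. Next row=LF[10]=14
  step 19: row=14, L[14]='p', prepend. Next row=LF[14]=9
Reversed output: pqpqqqqqppppppqppq$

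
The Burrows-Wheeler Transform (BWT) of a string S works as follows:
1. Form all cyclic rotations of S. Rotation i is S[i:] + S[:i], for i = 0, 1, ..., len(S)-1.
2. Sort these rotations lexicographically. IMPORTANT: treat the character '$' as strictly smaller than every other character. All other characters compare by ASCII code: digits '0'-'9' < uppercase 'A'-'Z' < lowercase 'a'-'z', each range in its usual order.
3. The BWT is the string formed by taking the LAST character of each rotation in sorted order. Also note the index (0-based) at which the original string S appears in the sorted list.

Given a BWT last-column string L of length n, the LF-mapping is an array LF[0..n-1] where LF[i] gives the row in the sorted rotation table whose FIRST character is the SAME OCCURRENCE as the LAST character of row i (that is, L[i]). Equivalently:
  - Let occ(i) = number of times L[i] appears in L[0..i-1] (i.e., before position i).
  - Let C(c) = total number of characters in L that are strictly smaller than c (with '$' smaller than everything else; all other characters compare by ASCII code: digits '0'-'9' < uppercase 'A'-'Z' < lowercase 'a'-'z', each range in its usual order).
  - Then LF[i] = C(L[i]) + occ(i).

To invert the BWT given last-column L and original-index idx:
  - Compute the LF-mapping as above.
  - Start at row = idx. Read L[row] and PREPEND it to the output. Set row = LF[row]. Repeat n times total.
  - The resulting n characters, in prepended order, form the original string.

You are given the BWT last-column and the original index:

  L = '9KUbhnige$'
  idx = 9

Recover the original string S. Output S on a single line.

LF mapping: 1 2 3 4 7 9 8 6 5 0
Walk LF starting at row 9, prepending L[row]:
  step 1: row=9, L[9]='$', prepend. Next row=LF[9]=0
  step 2: row=0, L[0]='9', prepend. Next row=LF[0]=1
  step 3: row=1, L[1]='K', prepend. Next row=LF[1]=2
  step 4: row=2, L[2]='U', prepend. Next row=LF[2]=3
  step 5: row=3, L[3]='b', prepend. Next row=LF[3]=4
  step 6: row=4, L[4]='h', prepend. Next row=LF[4]=7
  step 7: row=7, L[7]='g', prepend. Next row=LF[7]=6
  step 8: row=6, L[6]='i', prepend. Next row=LF[6]=8
  step 9: row=8, L[8]='e', prepend. Next row=LF[8]=5
  step 10: row=5, L[5]='n', prepend. Next row=LF[5]=9
Reversed output: neighbUK9$

Answer: neighbUK9$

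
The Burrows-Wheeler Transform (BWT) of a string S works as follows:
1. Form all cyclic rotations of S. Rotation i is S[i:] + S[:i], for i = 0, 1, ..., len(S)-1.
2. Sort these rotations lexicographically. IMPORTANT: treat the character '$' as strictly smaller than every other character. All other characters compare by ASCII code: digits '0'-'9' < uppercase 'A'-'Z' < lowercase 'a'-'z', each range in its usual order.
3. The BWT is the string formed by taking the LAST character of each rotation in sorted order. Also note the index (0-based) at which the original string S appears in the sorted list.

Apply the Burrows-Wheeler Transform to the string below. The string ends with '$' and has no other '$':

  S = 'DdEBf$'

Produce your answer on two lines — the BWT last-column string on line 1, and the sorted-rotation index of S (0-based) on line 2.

Answer: fE$dDB
2

Derivation:
All 6 rotations (rotation i = S[i:]+S[:i]):
  rot[0] = DdEBf$
  rot[1] = dEBf$D
  rot[2] = EBf$Dd
  rot[3] = Bf$DdE
  rot[4] = f$DdEB
  rot[5] = $DdEBf
Sorted (with $ < everything):
  sorted[0] = $DdEBf  (last char: 'f')
  sorted[1] = Bf$DdE  (last char: 'E')
  sorted[2] = DdEBf$  (last char: '$')
  sorted[3] = EBf$Dd  (last char: 'd')
  sorted[4] = dEBf$D  (last char: 'D')
  sorted[5] = f$DdEB  (last char: 'B')
Last column: fE$dDB
Original string S is at sorted index 2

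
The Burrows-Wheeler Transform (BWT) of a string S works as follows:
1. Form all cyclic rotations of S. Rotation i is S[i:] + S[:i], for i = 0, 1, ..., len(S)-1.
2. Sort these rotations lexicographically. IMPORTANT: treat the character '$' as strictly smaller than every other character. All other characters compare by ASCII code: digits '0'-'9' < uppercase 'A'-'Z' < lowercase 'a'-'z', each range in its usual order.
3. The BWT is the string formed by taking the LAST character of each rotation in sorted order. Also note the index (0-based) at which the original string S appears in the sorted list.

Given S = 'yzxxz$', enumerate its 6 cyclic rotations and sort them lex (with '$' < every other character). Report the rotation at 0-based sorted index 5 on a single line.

All 6 rotations (rotation i = S[i:]+S[:i]):
  rot[0] = yzxxz$
  rot[1] = zxxz$y
  rot[2] = xxz$yz
  rot[3] = xz$yzx
  rot[4] = z$yzxx
  rot[5] = $yzxxz
Sorted (with $ < everything):
  sorted[0] = $yzxxz
  sorted[1] = xxz$yz
  sorted[2] = xz$yzx
  sorted[3] = yzxxz$
  sorted[4] = z$yzxx
  sorted[5] = zxxz$y
sorted[5] = zxxz$y

Answer: zxxz$y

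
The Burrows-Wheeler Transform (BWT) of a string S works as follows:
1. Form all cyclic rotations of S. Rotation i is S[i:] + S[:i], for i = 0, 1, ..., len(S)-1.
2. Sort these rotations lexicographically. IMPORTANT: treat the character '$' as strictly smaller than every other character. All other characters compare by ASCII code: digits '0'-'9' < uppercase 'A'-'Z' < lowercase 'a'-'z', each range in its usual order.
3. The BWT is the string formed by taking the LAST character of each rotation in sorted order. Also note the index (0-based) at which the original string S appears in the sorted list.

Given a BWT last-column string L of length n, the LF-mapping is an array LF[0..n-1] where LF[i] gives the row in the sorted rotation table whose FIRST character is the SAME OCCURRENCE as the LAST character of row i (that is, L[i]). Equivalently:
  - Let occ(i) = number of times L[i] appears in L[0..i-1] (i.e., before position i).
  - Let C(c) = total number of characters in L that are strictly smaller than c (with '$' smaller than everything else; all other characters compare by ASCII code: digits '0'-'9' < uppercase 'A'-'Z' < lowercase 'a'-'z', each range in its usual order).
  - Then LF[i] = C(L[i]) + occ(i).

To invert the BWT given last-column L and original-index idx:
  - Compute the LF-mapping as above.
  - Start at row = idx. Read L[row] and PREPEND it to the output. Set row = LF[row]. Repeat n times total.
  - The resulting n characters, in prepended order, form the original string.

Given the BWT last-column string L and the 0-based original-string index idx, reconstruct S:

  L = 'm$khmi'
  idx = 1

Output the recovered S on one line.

LF mapping: 4 0 3 1 5 2
Walk LF starting at row 1, prepending L[row]:
  step 1: row=1, L[1]='$', prepend. Next row=LF[1]=0
  step 2: row=0, L[0]='m', prepend. Next row=LF[0]=4
  step 3: row=4, L[4]='m', prepend. Next row=LF[4]=5
  step 4: row=5, L[5]='i', prepend. Next row=LF[5]=2
  step 5: row=2, L[2]='k', prepend. Next row=LF[2]=3
  step 6: row=3, L[3]='h', prepend. Next row=LF[3]=1
Reversed output: hkimm$

Answer: hkimm$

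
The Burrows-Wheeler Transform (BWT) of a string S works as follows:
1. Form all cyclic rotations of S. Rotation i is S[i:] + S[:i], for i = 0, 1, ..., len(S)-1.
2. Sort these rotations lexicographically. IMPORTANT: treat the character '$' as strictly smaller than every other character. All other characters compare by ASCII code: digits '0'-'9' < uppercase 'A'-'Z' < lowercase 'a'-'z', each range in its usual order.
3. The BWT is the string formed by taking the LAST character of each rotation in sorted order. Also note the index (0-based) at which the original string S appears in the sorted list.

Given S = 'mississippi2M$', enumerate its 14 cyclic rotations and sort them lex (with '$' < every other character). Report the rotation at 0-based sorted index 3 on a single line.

Answer: i2M$mississipp

Derivation:
All 14 rotations (rotation i = S[i:]+S[:i]):
  rot[0] = mississippi2M$
  rot[1] = ississippi2M$m
  rot[2] = ssissippi2M$mi
  rot[3] = sissippi2M$mis
  rot[4] = issippi2M$miss
  rot[5] = ssippi2M$missi
  rot[6] = sippi2M$missis
  rot[7] = ippi2M$mississ
  rot[8] = ppi2M$mississi
  rot[9] = pi2M$mississip
  rot[10] = i2M$mississipp
  rot[11] = 2M$mississippi
  rot[12] = M$mississippi2
  rot[13] = $mississippi2M
Sorted (with $ < everything):
  sorted[0] = $mississippi2M
  sorted[1] = 2M$mississippi
  sorted[2] = M$mississippi2
  sorted[3] = i2M$mississipp
  sorted[4] = ippi2M$mississ
  sorted[5] = issippi2M$miss
  sorted[6] = ississippi2M$m
  sorted[7] = mississippi2M$
  sorted[8] = pi2M$mississip
  sorted[9] = ppi2M$mississi
  sorted[10] = sippi2M$missis
  sorted[11] = sissippi2M$mis
  sorted[12] = ssippi2M$missi
  sorted[13] = ssissippi2M$mi
sorted[3] = i2M$mississipp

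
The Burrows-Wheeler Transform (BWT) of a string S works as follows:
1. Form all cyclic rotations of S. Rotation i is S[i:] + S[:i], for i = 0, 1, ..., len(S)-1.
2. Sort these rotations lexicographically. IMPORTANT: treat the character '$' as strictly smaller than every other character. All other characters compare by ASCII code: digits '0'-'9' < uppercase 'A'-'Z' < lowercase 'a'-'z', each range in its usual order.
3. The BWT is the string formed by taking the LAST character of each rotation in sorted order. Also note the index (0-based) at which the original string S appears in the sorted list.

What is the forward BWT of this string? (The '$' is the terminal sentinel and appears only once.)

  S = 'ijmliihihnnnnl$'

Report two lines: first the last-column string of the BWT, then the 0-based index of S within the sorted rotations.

All 15 rotations (rotation i = S[i:]+S[:i]):
  rot[0] = ijmliihihnnnnl$
  rot[1] = jmliihihnnnnl$i
  rot[2] = mliihihnnnnl$ij
  rot[3] = liihihnnnnl$ijm
  rot[4] = iihihnnnnl$ijml
  rot[5] = ihihnnnnl$ijmli
  rot[6] = hihnnnnl$ijmlii
  rot[7] = ihnnnnl$ijmliih
  rot[8] = hnnnnl$ijmliihi
  rot[9] = nnnnl$ijmliihih
  rot[10] = nnnl$ijmliihihn
  rot[11] = nnl$ijmliihihnn
  rot[12] = nl$ijmliihihnnn
  rot[13] = l$ijmliihihnnnn
  rot[14] = $ijmliihihnnnnl
Sorted (with $ < everything):
  sorted[0] = $ijmliihihnnnnl  (last char: 'l')
  sorted[1] = hihnnnnl$ijmlii  (last char: 'i')
  sorted[2] = hnnnnl$ijmliihi  (last char: 'i')
  sorted[3] = ihihnnnnl$ijmli  (last char: 'i')
  sorted[4] = ihnnnnl$ijmliih  (last char: 'h')
  sorted[5] = iihihnnnnl$ijml  (last char: 'l')
  sorted[6] = ijmliihihnnnnl$  (last char: '$')
  sorted[7] = jmliihihnnnnl$i  (last char: 'i')
  sorted[8] = l$ijmliihihnnnn  (last char: 'n')
  sorted[9] = liihihnnnnl$ijm  (last char: 'm')
  sorted[10] = mliihihnnnnl$ij  (last char: 'j')
  sorted[11] = nl$ijmliihihnnn  (last char: 'n')
  sorted[12] = nnl$ijmliihihnn  (last char: 'n')
  sorted[13] = nnnl$ijmliihihn  (last char: 'n')
  sorted[14] = nnnnl$ijmliihih  (last char: 'h')
Last column: liiihl$inmjnnnh
Original string S is at sorted index 6

Answer: liiihl$inmjnnnh
6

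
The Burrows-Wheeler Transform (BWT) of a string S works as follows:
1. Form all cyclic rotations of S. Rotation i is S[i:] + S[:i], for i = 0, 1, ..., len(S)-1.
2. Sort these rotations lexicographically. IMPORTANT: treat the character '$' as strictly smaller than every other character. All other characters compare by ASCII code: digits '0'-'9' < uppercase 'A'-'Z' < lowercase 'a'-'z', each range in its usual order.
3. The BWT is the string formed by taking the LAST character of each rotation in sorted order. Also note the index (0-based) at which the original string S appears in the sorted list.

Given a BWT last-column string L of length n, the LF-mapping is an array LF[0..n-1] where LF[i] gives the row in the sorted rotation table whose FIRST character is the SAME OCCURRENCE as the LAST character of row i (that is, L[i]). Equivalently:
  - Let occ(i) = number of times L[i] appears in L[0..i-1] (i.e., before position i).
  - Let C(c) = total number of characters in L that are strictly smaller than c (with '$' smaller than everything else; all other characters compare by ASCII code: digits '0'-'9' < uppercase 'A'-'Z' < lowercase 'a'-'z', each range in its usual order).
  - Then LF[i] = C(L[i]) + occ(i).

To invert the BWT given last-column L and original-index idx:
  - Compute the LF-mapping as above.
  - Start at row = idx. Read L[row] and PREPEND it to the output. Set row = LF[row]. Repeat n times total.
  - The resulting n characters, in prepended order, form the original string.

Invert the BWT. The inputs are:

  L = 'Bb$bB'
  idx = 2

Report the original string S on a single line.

Answer: BbbB$

Derivation:
LF mapping: 1 3 0 4 2
Walk LF starting at row 2, prepending L[row]:
  step 1: row=2, L[2]='$', prepend. Next row=LF[2]=0
  step 2: row=0, L[0]='B', prepend. Next row=LF[0]=1
  step 3: row=1, L[1]='b', prepend. Next row=LF[1]=3
  step 4: row=3, L[3]='b', prepend. Next row=LF[3]=4
  step 5: row=4, L[4]='B', prepend. Next row=LF[4]=2
Reversed output: BbbB$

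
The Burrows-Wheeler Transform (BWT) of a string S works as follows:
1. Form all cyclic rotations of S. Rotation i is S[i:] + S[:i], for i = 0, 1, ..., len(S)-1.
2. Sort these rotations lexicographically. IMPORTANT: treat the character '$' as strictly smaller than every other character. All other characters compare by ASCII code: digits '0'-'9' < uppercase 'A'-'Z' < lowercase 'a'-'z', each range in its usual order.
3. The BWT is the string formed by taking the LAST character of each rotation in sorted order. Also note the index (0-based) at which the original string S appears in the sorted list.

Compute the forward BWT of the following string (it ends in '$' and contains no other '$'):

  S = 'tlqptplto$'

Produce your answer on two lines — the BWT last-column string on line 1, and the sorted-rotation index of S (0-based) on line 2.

All 10 rotations (rotation i = S[i:]+S[:i]):
  rot[0] = tlqptplto$
  rot[1] = lqptplto$t
  rot[2] = qptplto$tl
  rot[3] = ptplto$tlq
  rot[4] = tplto$tlqp
  rot[5] = plto$tlqpt
  rot[6] = lto$tlqptp
  rot[7] = to$tlqptpl
  rot[8] = o$tlqptplt
  rot[9] = $tlqptplto
Sorted (with $ < everything):
  sorted[0] = $tlqptplto  (last char: 'o')
  sorted[1] = lqptplto$t  (last char: 't')
  sorted[2] = lto$tlqptp  (last char: 'p')
  sorted[3] = o$tlqptplt  (last char: 't')
  sorted[4] = plto$tlqpt  (last char: 't')
  sorted[5] = ptplto$tlq  (last char: 'q')
  sorted[6] = qptplto$tl  (last char: 'l')
  sorted[7] = tlqptplto$  (last char: '$')
  sorted[8] = to$tlqptpl  (last char: 'l')
  sorted[9] = tplto$tlqp  (last char: 'p')
Last column: otpttql$lp
Original string S is at sorted index 7

Answer: otpttql$lp
7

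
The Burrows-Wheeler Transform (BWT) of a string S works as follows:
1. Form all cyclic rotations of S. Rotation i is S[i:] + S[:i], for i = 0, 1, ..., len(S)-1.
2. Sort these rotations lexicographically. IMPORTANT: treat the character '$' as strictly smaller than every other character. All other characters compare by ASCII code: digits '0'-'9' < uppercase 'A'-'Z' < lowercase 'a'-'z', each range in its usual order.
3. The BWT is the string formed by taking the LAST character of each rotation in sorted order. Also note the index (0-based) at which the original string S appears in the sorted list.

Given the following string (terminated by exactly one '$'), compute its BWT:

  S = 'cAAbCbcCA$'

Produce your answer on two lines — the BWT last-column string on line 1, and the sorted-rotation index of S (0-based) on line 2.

All 10 rotations (rotation i = S[i:]+S[:i]):
  rot[0] = cAAbCbcCA$
  rot[1] = AAbCbcCA$c
  rot[2] = AbCbcCA$cA
  rot[3] = bCbcCA$cAA
  rot[4] = CbcCA$cAAb
  rot[5] = bcCA$cAAbC
  rot[6] = cCA$cAAbCb
  rot[7] = CA$cAAbCbc
  rot[8] = A$cAAbCbcC
  rot[9] = $cAAbCbcCA
Sorted (with $ < everything):
  sorted[0] = $cAAbCbcCA  (last char: 'A')
  sorted[1] = A$cAAbCbcC  (last char: 'C')
  sorted[2] = AAbCbcCA$c  (last char: 'c')
  sorted[3] = AbCbcCA$cA  (last char: 'A')
  sorted[4] = CA$cAAbCbc  (last char: 'c')
  sorted[5] = CbcCA$cAAb  (last char: 'b')
  sorted[6] = bCbcCA$cAA  (last char: 'A')
  sorted[7] = bcCA$cAAbC  (last char: 'C')
  sorted[8] = cAAbCbcCA$  (last char: '$')
  sorted[9] = cCA$cAAbCb  (last char: 'b')
Last column: ACcAcbAC$b
Original string S is at sorted index 8

Answer: ACcAcbAC$b
8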